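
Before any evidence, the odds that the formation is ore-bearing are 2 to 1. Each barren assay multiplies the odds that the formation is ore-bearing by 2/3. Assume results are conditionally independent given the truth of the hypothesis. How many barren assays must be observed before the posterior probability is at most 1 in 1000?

19

Prior odds = 2.
Likelihood ratio per barren assay = 2/3.
Target odds: 0.001 ÷ 0.999 = 1/999.
Require (2/3)ⁿ ≤ 1/999 ÷ 2 = 1/1998.
(2/3)¹⁸ = 262144/387420489 is still above 1/1998 but (2/3)¹⁹ ≈0.000451093 is at or below it, so n = 19.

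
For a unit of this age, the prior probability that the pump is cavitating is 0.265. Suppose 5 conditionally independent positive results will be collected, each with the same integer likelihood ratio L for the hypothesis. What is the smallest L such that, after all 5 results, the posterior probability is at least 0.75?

2

Prior odds = 0.265/0.735 = 53/147.
Target odds = 0.75/0.25 = 3.
Need L⁵ ≥ 3 ÷ (53/147) = 441/53.
1⁵ = 1 < 441/53 ≤ 32 = 2⁵, so L = 2.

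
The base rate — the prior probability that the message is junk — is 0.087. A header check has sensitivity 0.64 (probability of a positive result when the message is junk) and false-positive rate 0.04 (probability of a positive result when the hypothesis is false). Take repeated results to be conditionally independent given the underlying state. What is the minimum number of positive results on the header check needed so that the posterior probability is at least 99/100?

Prior odds: 0.087 ÷ 0.913 = 87/913.
Likelihood ratio of a positive result = 0.64/0.04 = 16.
Target posterior odds = 0.99/0.01 = 99.
Require 16ⁿ ≥ 99 ÷ (87/913) = 30129/29.
16² = 256 falls short of 30129/29 but 16³ = 4096 reaches it, so n = 3.

3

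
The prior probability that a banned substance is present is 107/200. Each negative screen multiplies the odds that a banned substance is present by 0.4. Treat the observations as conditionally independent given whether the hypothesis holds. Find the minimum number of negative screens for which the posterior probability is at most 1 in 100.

Prior odds: 0.535 ÷ 0.465 = 107/93.
Likelihood ratio per negative screen = 0.4.
Target posterior odds = 0.01/0.99 = 1/99.
Need (107/93) × 0.4ⁿ ≤ 1/99, i.e. 0.4ⁿ ≤ 31/3531.
0.4⁵ = 0.01024 is still above 31/3531 but 0.4⁶ = 64/15625 is at or below it, so n = 6.

6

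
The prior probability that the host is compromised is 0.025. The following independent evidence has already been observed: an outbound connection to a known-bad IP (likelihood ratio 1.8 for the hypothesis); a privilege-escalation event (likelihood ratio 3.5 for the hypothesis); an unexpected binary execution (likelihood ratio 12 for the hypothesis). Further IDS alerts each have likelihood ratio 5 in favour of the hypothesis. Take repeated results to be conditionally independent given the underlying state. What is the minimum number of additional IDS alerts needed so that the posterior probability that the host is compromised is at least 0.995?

3

Prior odds = 0.025/0.975 = 1/39.
Combined Bayes factor of the evidence already in hand = 1.8 × 3.5 × 12 = 75.6.
Odds after that evidence = (1/39) × 75.6 = 126/65.
Target odds = 0.995/0.005 = 199.
Need 5ⁿ ≥ 199 ÷ (126/65) = 12935/126.
5² = 25 falls short of 12935/126 but 5³ = 125 reaches it, so n = 3.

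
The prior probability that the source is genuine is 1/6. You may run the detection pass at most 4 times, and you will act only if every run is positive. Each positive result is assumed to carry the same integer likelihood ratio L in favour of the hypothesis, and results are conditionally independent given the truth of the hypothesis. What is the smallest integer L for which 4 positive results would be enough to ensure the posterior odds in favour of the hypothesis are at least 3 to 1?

Prior odds = (1/6)/(5/6) = 0.2.
Target odds = 3.
Need L⁴ ≥ 3 ÷ 0.2 = 15.
1⁴ = 1 < 15 ≤ 16 = 2⁴, so L = 2.

2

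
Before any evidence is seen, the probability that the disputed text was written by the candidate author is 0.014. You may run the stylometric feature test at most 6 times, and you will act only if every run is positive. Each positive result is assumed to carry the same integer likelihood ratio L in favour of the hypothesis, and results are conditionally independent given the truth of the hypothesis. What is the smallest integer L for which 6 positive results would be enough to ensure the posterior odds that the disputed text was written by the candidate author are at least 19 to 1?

Prior odds = 0.014/0.986 = 7/493.
Target odds = 19.
Need L⁶ ≥ 19 ÷ (7/493) = 9367/7.
3⁶ = 729 < 9367/7 ≤ 4096 = 4⁶, so L = 4.

4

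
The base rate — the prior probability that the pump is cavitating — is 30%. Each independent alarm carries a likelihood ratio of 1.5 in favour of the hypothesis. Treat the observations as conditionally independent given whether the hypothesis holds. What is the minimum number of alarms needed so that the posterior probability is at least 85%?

Prior odds = 0.3/0.7 = 3/7.
Likelihood ratio per alarm = 1.5.
Target posterior odds = 0.85/0.15 = 17/3.
Require 1.5ⁿ ≥ 17/3 ÷ (3/7) = 119/9.
1.5⁶ = 11.390625 falls short of 119/9 but 1.5⁷ = 17.0859375 reaches it, so n = 7.

7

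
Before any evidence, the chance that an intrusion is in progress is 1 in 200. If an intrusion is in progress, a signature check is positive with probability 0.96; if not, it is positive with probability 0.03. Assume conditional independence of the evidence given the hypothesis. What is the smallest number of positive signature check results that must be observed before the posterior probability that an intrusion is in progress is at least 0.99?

3

Prior odds: 0.005 ÷ 0.995 = 1/199.
Likelihood ratio of a positive = 0.96/0.03 = 32.
Target posterior odds = 0.99/0.01 = 99.
Require 32ⁿ ≥ 99 ÷ (1/199) = 19701.
32² = 1024 falls short of 19701 but 32³ = 32768 reaches it, so n = 3.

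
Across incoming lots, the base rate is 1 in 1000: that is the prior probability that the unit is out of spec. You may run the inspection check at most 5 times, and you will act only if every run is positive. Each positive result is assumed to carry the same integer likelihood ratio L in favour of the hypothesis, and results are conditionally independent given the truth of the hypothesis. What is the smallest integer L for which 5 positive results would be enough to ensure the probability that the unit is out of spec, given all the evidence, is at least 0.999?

16

Prior odds = 0.001/0.999 = 1/999.
Target odds = 0.999/0.001 = 999.
Need L⁵ ≥ 999 ÷ (1/999) = 998001.
15⁵ = 759375 < 998001 ≤ 1048576 = 16⁵, so L = 16.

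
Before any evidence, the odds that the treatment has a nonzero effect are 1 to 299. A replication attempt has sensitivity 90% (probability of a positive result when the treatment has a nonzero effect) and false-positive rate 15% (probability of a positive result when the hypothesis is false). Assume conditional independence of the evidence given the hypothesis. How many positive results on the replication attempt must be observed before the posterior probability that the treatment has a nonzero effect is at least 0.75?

Prior odds = 1/299.
Likelihood ratio of a positive result = 0.9/0.15 = 6.
Target odds: 0.75 ÷ 0.25 = 3.
Need (1/299) × 6ⁿ ≥ 3, i.e. 6ⁿ ≥ 897.
6³ = 216 falls short of 897 but 6⁴ = 1296 reaches it, so n = 4.

4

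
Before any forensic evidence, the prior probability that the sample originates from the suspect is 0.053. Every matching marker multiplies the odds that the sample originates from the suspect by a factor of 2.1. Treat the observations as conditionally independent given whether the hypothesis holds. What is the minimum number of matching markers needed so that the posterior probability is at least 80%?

Prior odds: 0.053 ÷ 0.947 = 53/947.
Likelihood ratio per matching marker = 2.1.
Target posterior odds = 0.8/0.2 = 4.
Need (53/947) × 2.1ⁿ ≥ 4, i.e. 2.1ⁿ ≥ 3788/53.
2.1⁵ = 4084101/100000 falls short of 3788/53 but 2.1⁶ = 85766121/1000000 reaches it, so n = 6.

6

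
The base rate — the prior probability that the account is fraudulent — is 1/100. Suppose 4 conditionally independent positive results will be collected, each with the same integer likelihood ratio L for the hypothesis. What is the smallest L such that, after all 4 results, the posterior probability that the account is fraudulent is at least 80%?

Prior odds = 0.01/0.99 = 1/99.
Target odds = 0.8/0.2 = 4.
Need L⁴ ≥ 4 ÷ (1/99) = 396.
4⁴ = 256 < 396 ≤ 625 = 5⁴, so L = 5.

5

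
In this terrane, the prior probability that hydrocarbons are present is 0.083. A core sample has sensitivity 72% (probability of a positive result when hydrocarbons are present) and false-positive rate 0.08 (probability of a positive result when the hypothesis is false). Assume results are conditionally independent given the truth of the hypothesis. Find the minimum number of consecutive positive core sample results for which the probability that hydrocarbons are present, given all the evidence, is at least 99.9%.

Prior odds = 0.083/0.917 = 83/917.
Likelihood ratio of a positive result = 0.72/0.08 = 9.
Target odds: 0.999 ÷ 0.001 = 999.
Require 9ⁿ ≥ 999 ÷ (83/917) = 916083/83.
9⁴ = 6561 falls short of 916083/83 but 9⁵ = 59049 reaches it, so n = 5.

5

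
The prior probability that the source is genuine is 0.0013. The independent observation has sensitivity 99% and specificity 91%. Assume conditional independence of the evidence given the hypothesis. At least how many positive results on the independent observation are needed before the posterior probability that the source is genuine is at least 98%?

5

Prior odds: 0.0013 ÷ 0.9987 = 13/9987.
False-positive rate = 1 − 0.91 = 0.09; likelihood ratio of a positive = 0.99/0.09 = 11.
Target odds: 0.98 ÷ 0.02 = 49.
Need (13/9987) × 11ⁿ ≥ 49, i.e. 11ⁿ ≥ 489363/13.
11⁴ = 14641 falls short of 489363/13 but 11⁵ = 161051 reaches it, so n = 5.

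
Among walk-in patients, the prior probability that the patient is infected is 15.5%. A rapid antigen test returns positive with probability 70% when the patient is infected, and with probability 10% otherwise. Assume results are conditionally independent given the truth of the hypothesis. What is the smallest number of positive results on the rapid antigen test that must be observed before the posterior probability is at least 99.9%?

Prior odds = 0.155/0.845 = 31/169.
Likelihood ratio of a positive result = 0.7/0.1 = 7.
Target posterior odds = 0.999/0.001 = 999.
Require 7ⁿ ≥ 999 ÷ (31/169) = 168831/31.
7⁴ = 2401 falls short of 168831/31 but 7⁵ = 16807 reaches it, so n = 5.

5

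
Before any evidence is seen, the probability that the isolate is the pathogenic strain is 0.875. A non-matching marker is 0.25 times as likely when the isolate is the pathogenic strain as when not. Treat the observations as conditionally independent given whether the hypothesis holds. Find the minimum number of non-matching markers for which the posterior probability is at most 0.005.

Prior odds: 0.875 ÷ 0.125 = 7.
Likelihood ratio per non-matching marker = 0.25.
Target odds: 0.005 ÷ 0.995 = 1/199.
Require 0.25ⁿ ≤ 1/199 ÷ 7 = 1/1393.
0.25⁵ = 1/1024 is still above 1/1393 but 0.25⁶ = 1/4096 is at or below it, so n = 6.

6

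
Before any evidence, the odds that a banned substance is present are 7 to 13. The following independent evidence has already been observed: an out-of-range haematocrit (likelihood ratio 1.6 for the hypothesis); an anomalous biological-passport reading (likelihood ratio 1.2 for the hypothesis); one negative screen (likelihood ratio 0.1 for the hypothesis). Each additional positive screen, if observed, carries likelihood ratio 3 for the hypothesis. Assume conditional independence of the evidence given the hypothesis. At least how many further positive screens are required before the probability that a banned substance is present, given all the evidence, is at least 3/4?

Prior odds = 7/13.
Combined Bayes factor of the evidence already in hand = 1.6 × 1.2 × 0.1 = 0.192.
Odds after that evidence = (7/13) × 0.192 = 168/1625.
Target odds = 0.75/0.25 = 3.
Need 3ⁿ ≥ 3 ÷ (168/1625) = 1625/56.
3³ = 27 falls short of 1625/56 but 3⁴ = 81 reaches it, so n = 4.

4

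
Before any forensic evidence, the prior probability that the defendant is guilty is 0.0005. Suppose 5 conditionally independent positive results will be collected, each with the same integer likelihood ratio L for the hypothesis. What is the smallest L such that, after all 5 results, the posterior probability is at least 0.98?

Prior odds = 0.0005/0.9995 = 1/1999.
Target odds = 0.98/0.02 = 49.
Need L⁵ ≥ 49 ÷ (1/1999) = 97951.
9⁵ = 59049 < 97951 ≤ 100000 = 10⁵, so L = 10.

10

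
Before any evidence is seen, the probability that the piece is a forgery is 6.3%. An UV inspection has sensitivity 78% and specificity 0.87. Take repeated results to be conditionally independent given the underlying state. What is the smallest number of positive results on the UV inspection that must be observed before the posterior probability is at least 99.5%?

5

Prior odds: 0.063 ÷ 0.937 = 63/937.
False-positive rate = 1 − 0.87 = 0.13; likelihood ratio of a positive = 0.78/0.13 = 6.
Target odds: 0.995 ÷ 0.005 = 199.
Need (63/937) × 6ⁿ ≥ 199, i.e. 6ⁿ ≥ 186463/63.
6⁴ = 1296 falls short of 186463/63 but 6⁵ = 7776 reaches it, so n = 5.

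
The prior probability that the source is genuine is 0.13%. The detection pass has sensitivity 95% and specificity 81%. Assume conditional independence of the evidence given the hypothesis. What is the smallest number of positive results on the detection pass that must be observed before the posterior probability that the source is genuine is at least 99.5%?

Prior odds = 0.0013/0.9987 = 13/9987.
False-positive rate = 1 − 0.81 = 0.19; likelihood ratio of a positive = 0.95/0.19 = 5.
Target odds: 0.995 ÷ 0.005 = 199.
Require 5ⁿ ≥ 199 ÷ (13/9987) = 1987413/13.
5⁷ = 78125 falls short of 1987413/13 but 5⁸ = 390625 reaches it, so n = 8.

8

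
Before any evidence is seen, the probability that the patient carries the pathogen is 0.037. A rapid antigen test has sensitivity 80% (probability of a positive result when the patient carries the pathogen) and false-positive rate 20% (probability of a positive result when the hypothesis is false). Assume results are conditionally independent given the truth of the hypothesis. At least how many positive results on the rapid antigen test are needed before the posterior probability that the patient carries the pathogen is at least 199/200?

Prior odds = 0.037/0.963 = 37/963.
Likelihood ratio of a positive result = 0.8/0.2 = 4.
Target posterior odds = 0.995/0.005 = 199.
Require 4ⁿ ≥ 199 ÷ (37/963) = 191637/37.
4⁶ = 4096 falls short of 191637/37 but 4⁷ = 16384 reaches it, so n = 7.

7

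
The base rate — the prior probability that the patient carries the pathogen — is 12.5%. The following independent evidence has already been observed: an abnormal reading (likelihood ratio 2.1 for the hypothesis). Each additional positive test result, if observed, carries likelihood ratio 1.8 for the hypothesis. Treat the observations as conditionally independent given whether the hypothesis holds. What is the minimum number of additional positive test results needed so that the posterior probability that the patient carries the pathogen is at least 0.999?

Prior odds = 0.125/0.875 = 1/7.
Bayes factor of the evidence already in hand = 2.1.
Odds after that evidence = (1/7) × 2.1 = 0.3.
Target odds = 0.999/0.001 = 999.
Need 1.8ⁿ ≥ 999 ÷ 0.3 = 3330.
1.8¹³ ≈2082.3 falls short of 3330 but 1.8¹⁴ ≈3748.13 reaches it, so n = 14.

14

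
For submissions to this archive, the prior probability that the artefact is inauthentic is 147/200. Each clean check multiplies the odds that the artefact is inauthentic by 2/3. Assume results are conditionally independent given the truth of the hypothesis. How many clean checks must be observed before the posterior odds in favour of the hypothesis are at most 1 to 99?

14

Prior odds: 0.735 ÷ 0.265 = 147/53.
Likelihood ratio per clean check = 2/3.
Target odds = 1/99.
Require (2/3)ⁿ ≤ 1/99 ÷ (147/53) = 53/14553.
(2/3)¹³ = 8192/1594323 is still above 53/14553 but (2/3)¹⁴ = 16384/4782969 is at or below it, so n = 14.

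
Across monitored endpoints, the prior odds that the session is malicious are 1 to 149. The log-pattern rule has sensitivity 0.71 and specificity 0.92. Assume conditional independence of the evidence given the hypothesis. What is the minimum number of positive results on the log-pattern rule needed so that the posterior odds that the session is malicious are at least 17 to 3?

4

Prior odds = 1/149.
False-positive rate = 1 − 0.92 = 0.08; likelihood ratio of a positive = 0.71/0.08 = 8.875.
Target odds = 17/3.
Require 8.875ⁿ ≥ 17/3 ÷ (1/149) = 2533/3.
8.875³ = 357911/512 falls short of 2533/3 but 8.875⁴ = 25411681/4096 reaches it, so n = 4.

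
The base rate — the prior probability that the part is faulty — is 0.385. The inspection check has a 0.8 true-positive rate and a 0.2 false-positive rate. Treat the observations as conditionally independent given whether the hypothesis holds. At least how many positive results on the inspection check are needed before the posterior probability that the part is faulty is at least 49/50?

Prior odds = 0.385/0.615 = 77/123.
Likelihood ratio of a positive result = 0.8/0.2 = 4.
Target posterior odds = 0.98/0.02 = 49.
Require 4ⁿ ≥ 49 ÷ (77/123) = 861/11.
4³ = 64 falls short of 861/11 but 4⁴ = 256 reaches it, so n = 4.

4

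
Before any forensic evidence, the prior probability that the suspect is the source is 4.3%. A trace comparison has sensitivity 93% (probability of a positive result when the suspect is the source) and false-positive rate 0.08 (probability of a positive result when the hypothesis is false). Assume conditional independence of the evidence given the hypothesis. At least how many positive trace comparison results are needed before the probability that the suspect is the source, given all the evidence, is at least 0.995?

Prior odds = 0.043/0.957 = 43/957.
Likelihood ratio of a positive result = 0.93/0.08 = 11.625.
Target odds: 0.995 ÷ 0.005 = 199.
Need (43/957) × 11.625ⁿ ≥ 199, i.e. 11.625ⁿ ≥ 190443/43.
11.625³ = 804357/512 falls short of 190443/43 but 11.625⁴ = 74805201/4096 reaches it, so n = 4.

4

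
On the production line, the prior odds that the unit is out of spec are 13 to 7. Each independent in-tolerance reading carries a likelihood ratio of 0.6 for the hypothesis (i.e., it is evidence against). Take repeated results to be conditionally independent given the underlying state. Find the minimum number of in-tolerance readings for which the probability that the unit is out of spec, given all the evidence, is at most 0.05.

7

Prior odds = 13/7.
Likelihood ratio per in-tolerance reading = 0.6.
Target odds: 0.05 ÷ 0.95 = 1/19.
Need (13/7) × 0.6ⁿ ≤ 1/19, i.e. 0.6ⁿ ≤ 7/247.
0.6⁶ = 729/15625 is still above 7/247 but 0.6⁷ = 2187/78125 is at or below it, so n = 7.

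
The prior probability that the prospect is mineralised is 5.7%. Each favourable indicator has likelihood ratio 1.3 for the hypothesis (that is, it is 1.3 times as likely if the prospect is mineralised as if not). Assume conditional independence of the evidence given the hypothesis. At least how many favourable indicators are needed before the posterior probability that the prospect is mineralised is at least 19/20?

Prior odds: 0.057 ÷ 0.943 = 57/943.
Likelihood ratio per favourable indicator = 1.3.
Target odds: 0.95 ÷ 0.05 = 19.
Need (57/943) × 1.3ⁿ ≥ 19, i.e. 1.3ⁿ ≥ 943/3.
1.3²¹ ≈247.065 falls short of 943/3 but 1.3²² ≈321.184 reaches it, so n = 22.

22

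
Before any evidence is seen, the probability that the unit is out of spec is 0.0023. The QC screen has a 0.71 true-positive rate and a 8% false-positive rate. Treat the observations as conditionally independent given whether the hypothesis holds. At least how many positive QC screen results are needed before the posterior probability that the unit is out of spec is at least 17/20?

Prior odds: 0.0023 ÷ 0.9977 = 23/9977.
Likelihood ratio of a positive result = 0.71/0.08 = 8.875.
Target odds: 0.85 ÷ 0.15 = 17/3.
Require 8.875ⁿ ≥ 17/3 ÷ (23/9977) = 169609/69.
8.875³ = 357911/512 falls short of 169609/69 but 8.875⁴ = 25411681/4096 reaches it, so n = 4.

4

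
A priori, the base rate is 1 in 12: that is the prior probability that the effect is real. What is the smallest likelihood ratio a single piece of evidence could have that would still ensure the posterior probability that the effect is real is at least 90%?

99

Prior odds = (1/12)/(11/12) = 1/11.
Target odds = 0.9/0.1 = 9.
Required Bayes factor = 9 ÷ (1/11) = 99.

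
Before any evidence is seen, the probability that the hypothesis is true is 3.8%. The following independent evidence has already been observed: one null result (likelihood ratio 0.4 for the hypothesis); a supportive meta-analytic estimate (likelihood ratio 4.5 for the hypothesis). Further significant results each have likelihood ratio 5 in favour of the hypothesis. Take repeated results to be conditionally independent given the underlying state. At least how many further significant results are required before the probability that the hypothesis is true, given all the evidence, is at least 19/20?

4

Prior odds = 0.038/0.962 = 19/481.
Combined Bayes factor of the evidence already in hand = 0.4 × 4.5 = 1.8.
Odds after that evidence = (19/481) × 1.8 = 171/2405.
Target odds = 0.95/0.05 = 19.
Need 5ⁿ ≥ 19 ÷ (171/2405) = 2405/9.
5³ = 125 falls short of 2405/9 but 5⁴ = 625 reaches it, so n = 4.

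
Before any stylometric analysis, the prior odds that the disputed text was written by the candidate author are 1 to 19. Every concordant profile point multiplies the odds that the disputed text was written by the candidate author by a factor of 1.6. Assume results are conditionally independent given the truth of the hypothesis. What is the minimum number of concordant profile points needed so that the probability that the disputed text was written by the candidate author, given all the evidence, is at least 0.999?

Prior odds = 1/19.
Likelihood ratio per concordant profile point = 1.6.
Target odds: 0.999 ÷ 0.001 = 999.
Need (1/19) × 1.6ⁿ ≥ 999, i.e. 1.6ⁿ ≥ 18981.
1.6²⁰ ≈12089.3 falls short of 18981 but 1.6²¹ ≈19342.8 reaches it, so n = 21.

21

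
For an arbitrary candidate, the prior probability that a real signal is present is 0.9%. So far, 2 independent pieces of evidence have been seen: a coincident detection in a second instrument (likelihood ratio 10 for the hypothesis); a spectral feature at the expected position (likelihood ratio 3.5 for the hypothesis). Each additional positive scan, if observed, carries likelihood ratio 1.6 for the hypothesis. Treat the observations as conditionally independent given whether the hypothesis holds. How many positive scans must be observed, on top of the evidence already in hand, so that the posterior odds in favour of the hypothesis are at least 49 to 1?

Prior odds = 0.009/0.991 = 9/991.
Combined Bayes factor of the evidence already in hand = 10 × 3.5 = 35.
Odds after that evidence = (9/991) × 35 = 315/991.
Target odds = 49.
Need 1.6ⁿ ≥ 49 ÷ (315/991) = 6937/45.
1.6¹⁰ ≈109.951 falls short of 6937/45 but 1.6¹¹ ≈175.922 reaches it, so n = 11.

11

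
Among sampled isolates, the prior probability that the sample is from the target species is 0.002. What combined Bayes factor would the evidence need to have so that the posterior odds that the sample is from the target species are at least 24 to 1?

Prior odds = 0.002/0.998 = 1/499.
Target odds = 24.
Required Bayes factor = 24 ÷ (1/499) = 11976.

11976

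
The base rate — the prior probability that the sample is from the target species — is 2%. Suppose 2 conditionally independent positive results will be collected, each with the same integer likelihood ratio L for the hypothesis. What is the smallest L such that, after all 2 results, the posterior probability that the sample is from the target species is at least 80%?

14

Prior odds = 0.02/0.98 = 1/49.
Target odds = 0.8/0.2 = 4.
Need L² ≥ 4 ÷ (1/49) = 196.
13² = 169 < 196 ≤ 196 = 14², so L = 14.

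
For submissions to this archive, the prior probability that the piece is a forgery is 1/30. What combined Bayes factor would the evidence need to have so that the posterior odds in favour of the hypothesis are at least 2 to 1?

58

Prior odds = (1/30)/(29/30) = 1/29.
Target odds = 2.
Required Bayes factor = 2 ÷ (1/29) = 58.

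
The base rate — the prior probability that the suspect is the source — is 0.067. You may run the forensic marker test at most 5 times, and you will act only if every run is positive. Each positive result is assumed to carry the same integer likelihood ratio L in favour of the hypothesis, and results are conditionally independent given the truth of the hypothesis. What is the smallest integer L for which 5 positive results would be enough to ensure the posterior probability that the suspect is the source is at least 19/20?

4

Prior odds = 0.067/0.933 = 67/933.
Target odds = 0.95/0.05 = 19.
Need L⁵ ≥ 19 ÷ (67/933) = 17727/67.
3⁵ = 243 < 17727/67 ≤ 1024 = 4⁵, so L = 4.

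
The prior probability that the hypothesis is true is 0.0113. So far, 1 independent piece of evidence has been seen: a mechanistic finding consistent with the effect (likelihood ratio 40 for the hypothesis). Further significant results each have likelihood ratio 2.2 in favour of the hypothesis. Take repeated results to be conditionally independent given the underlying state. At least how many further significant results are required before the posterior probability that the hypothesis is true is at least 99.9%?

10

Prior odds = 0.0113/0.9887 = 113/9887.
Bayes factor of the evidence already in hand = 40.
Odds after that evidence = (113/9887) × 40 = 4520/9887.
Target odds = 0.999/0.001 = 999.
Need 2.2ⁿ ≥ 999 ÷ (4520/9887) = 9877113/4520.
2.2⁹ ≈1207.27 falls short of 9877113/4520 but 2.2¹⁰ ≈2655.99 reaches it, so n = 10.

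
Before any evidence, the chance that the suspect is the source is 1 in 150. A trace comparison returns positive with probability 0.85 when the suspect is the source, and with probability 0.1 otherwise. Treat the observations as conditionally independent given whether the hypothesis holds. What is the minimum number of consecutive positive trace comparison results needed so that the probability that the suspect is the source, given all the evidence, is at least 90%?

4

Prior odds: (1/150) ÷ (149/150) = 1/149.
Likelihood ratio of a positive result = 0.85/0.1 = 8.5.
Target odds: 0.9 ÷ 0.1 = 9.
Require 8.5ⁿ ≥ 9 ÷ (1/149) = 1341.
8.5³ = 614.125 falls short of 1341 but 8.5⁴ = 5220.0625 reaches it, so n = 4.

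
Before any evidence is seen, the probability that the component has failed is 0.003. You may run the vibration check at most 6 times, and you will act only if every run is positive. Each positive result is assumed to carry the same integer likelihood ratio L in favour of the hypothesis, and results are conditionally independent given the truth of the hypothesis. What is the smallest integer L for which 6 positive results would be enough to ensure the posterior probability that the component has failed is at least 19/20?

5

Prior odds = 0.003/0.997 = 3/997.
Target odds = 0.95/0.05 = 19.
Need L⁶ ≥ 19 ÷ (3/997) = 18943/3.
4⁶ = 4096 < 18943/3 ≤ 15625 = 5⁶, so L = 5.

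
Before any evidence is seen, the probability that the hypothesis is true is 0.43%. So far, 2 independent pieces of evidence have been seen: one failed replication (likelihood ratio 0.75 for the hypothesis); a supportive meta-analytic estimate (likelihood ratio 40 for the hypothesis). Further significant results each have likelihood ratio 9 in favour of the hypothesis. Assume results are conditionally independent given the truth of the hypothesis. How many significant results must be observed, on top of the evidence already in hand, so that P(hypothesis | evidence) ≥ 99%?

Prior odds = 0.0043/0.9957 = 43/9957.
Combined Bayes factor of the evidence already in hand = 0.75 × 40 = 30.
Odds after that evidence = (43/9957) × 30 = 430/3319.
Target odds = 0.99/0.01 = 99.
Need 9ⁿ ≥ 99 ÷ (430/3319) = 328581/430.
9³ = 729 falls short of 328581/430 but 9⁴ = 6561 reaches it, so n = 4.

4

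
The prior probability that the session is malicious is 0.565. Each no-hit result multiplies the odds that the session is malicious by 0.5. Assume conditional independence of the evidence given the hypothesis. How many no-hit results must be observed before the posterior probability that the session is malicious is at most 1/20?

5

Prior odds: 0.565 ÷ 0.435 = 113/87.
Likelihood ratio per no-hit result = 0.5.
Target posterior odds = 0.05/0.95 = 1/19.
Require 0.5ⁿ ≤ 1/19 ÷ (113/87) = 87/2147.
0.5⁴ = 0.0625 is still above 87/2147 but 0.5⁵ = 0.03125 is at or below it, so n = 5.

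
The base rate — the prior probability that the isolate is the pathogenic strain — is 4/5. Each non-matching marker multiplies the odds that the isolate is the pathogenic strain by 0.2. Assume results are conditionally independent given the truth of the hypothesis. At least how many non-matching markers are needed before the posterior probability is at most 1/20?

Prior odds = 0.8/0.2 = 4.
Likelihood ratio per non-matching marker = 0.2.
Target odds: 0.05 ÷ 0.95 = 1/19.
Need 4 × 0.2ⁿ ≤ 1/19, i.e. 0.2ⁿ ≤ 1/76.
0.2² = 0.04 is still above 1/76 but 0.2³ = 0.008 is at or below it, so n = 3.

3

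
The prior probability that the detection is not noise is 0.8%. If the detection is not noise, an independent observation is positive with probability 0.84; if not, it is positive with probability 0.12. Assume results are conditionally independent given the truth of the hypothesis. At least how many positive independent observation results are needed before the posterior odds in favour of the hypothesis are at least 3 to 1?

Prior odds: 0.008 ÷ 0.992 = 1/124.
Likelihood ratio of a positive = 0.84/0.12 = 7.
Target odds = 3.
Need (1/124) × 7ⁿ ≥ 3, i.e. 7ⁿ ≥ 372.
7³ = 343 falls short of 372 but 7⁴ = 2401 reaches it, so n = 4.

4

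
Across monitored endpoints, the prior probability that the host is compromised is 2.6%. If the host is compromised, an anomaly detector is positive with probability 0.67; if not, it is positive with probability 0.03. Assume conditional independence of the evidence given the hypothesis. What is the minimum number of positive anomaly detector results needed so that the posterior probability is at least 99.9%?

Prior odds: 0.026 ÷ 0.974 = 13/487.
Likelihood ratio of a positive = 0.67/0.03 = 67/3.
Target odds: 0.999 ÷ 0.001 = 999.
Require (67/3)ⁿ ≥ 999 ÷ (13/487) = 486513/13.
(67/3)³ = 300763/27 falls short of 486513/13 but (67/3)⁴ = 20151121/81 reaches it, so n = 4.

4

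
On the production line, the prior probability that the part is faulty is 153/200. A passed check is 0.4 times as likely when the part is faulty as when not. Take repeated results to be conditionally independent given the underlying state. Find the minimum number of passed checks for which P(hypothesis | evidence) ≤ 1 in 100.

7

Prior odds = 0.765/0.235 = 153/47.
Likelihood ratio per passed check = 0.4.
Target posterior odds = 0.01/0.99 = 1/99.
Require 0.4ⁿ ≤ 1/99 ÷ (153/47) = 47/15147.
0.4⁶ = 64/15625 is still above 47/15147 but 0.4⁷ = 128/78125 is at or below it, so n = 7.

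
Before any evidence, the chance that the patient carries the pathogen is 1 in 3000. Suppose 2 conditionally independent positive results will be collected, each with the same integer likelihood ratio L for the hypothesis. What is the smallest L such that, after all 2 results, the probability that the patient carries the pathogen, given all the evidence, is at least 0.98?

Prior odds = (1/3000)/(2999/3000) = 1/2999.
Target odds = 0.98/0.02 = 49.
Need L² ≥ 49 ÷ (1/2999) = 146951.
383² = 146689 < 146951 ≤ 147456 = 384², so L = 384.

384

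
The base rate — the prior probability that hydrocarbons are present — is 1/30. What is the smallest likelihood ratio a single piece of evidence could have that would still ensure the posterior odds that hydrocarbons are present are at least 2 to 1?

Prior odds = (1/30)/(29/30) = 1/29.
Target odds = 2.
Required Bayes factor = 2 ÷ (1/29) = 58.

58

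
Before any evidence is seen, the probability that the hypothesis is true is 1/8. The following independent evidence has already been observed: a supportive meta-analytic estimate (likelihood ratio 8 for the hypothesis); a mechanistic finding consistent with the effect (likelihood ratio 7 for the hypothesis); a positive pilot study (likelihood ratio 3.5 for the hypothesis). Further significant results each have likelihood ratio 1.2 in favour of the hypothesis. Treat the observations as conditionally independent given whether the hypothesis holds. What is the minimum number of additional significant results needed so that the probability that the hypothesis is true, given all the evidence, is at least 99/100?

7

Prior odds = 0.125/0.875 = 1/7.
Combined Bayes factor of the evidence already in hand = 8 × 7 × 3.5 = 196.
Odds after that evidence = (1/7) × 196 = 28.
Target odds = 0.99/0.01 = 99.
Need 1.2ⁿ ≥ 99 ÷ 28 = 99/28.
1.2⁶ = 46656/15625 falls short of 99/28 but 1.2⁷ = 279936/78125 reaches it, so n = 7.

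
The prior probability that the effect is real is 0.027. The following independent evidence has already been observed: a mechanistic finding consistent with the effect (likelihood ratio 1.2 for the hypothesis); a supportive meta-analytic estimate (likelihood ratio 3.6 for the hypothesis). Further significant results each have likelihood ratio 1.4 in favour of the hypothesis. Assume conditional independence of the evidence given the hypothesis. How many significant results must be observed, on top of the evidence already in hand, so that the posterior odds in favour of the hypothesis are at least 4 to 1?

11

Prior odds = 0.027/0.973 = 27/973.
Combined Bayes factor of the evidence already in hand = 1.2 × 3.6 = 4.32.
Odds after that evidence = (27/973) × 4.32 = 2916/24325.
Target odds = 4.
Need 1.4ⁿ ≥ 4 ÷ (2916/24325) = 24325/729.
1.4¹⁰ = 282475249/9765625 falls short of 24325/729 but 1.4¹¹ ≈40.4957 reaches it, so n = 11.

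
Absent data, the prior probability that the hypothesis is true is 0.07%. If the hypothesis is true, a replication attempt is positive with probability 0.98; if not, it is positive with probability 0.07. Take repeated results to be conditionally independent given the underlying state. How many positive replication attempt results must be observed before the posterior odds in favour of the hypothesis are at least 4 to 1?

4

Prior odds = 0.0007/0.9993 = 7/9993.
Likelihood ratio of a positive = 0.98/0.07 = 14.
Target odds = 4.
Require 14ⁿ ≥ 4 ÷ (7/9993) = 39972/7.
14³ = 2744 falls short of 39972/7 but 14⁴ = 38416 reaches it, so n = 4.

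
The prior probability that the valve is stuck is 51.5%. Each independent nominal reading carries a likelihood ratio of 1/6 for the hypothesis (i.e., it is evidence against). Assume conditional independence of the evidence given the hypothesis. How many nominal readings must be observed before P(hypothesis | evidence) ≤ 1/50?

Prior odds = 0.515/0.485 = 103/97.
Likelihood ratio per nominal reading = 1/6.
Target posterior odds = 0.02/0.98 = 1/49.
Require (1/6)ⁿ ≤ 1/49 ÷ (103/97) = 97/5047.
(1/6)² = 1/36 is still above 97/5047 but (1/6)³ = 1/216 is at or below it, so n = 3.

3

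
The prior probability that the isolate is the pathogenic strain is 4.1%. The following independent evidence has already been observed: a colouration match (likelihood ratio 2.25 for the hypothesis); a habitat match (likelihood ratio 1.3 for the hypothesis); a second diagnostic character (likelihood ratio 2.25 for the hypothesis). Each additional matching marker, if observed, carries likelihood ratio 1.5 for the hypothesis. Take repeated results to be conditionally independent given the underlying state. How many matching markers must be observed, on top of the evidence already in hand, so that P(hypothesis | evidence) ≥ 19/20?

11

Prior odds = 0.041/0.959 = 41/959.
Combined Bayes factor of the evidence already in hand = 2.25 × 1.3 × 2.25 = 6.58125.
Odds after that evidence = (41/959) × 6.58125 = 43173/153440.
Target odds = 0.95/0.05 = 19.
Need 1.5ⁿ ≥ 19 ÷ (43173/153440) = 2915360/43173.
1.5¹⁰ = 59049/1024 falls short of 2915360/43173 but 1.5¹¹ = 177147/2048 reaches it, so n = 11.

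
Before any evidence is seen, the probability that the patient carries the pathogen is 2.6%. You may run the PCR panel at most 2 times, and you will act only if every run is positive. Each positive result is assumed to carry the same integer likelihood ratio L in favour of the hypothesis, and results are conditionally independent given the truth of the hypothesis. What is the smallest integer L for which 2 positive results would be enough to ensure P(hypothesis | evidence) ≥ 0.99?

Prior odds = 0.026/0.974 = 13/487.
Target odds = 0.99/0.01 = 99.
Need L² ≥ 99 ÷ (13/487) = 48213/13.
60² = 3600 < 48213/13 ≤ 3721 = 61², so L = 61.

61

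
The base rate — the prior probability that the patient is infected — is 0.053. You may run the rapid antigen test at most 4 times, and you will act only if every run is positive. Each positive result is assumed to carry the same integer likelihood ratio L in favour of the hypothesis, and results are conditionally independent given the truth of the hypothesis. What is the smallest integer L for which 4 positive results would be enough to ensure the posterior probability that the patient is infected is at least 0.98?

Prior odds = 0.053/0.947 = 53/947.
Target odds = 0.98/0.02 = 49.
Need L⁴ ≥ 49 ÷ (53/947) = 46403/53.
5⁴ = 625 < 46403/53 ≤ 1296 = 6⁴, so L = 6.

6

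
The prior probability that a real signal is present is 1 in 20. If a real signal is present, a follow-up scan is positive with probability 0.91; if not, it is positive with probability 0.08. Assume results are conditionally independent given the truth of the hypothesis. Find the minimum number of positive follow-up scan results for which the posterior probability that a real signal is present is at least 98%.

Prior odds = 0.05/0.95 = 1/19.
Likelihood ratio of a positive = 0.91/0.08 = 11.375.
Target posterior odds = 0.98/0.02 = 49.
Need (1/19) × 11.375ⁿ ≥ 49, i.e. 11.375ⁿ ≥ 931.
11.375² = 129.390625 falls short of 931 but 11.375³ = 753571/512 reaches it, so n = 3.

3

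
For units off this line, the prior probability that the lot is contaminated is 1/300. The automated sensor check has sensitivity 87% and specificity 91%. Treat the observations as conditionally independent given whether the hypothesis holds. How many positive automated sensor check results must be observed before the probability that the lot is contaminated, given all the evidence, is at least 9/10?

Prior odds = (1/300)/(299/300) = 1/299.
False-positive rate = 1 − 0.91 = 0.09; likelihood ratio of a positive = 0.87/0.09 = 29/3.
Target posterior odds = 0.9/0.1 = 9.
Need (1/299) × (29/3)ⁿ ≥ 9, i.e. (29/3)ⁿ ≥ 2691.
(29/3)³ = 24389/27 falls short of 2691 but (29/3)⁴ = 707281/81 reaches it, so n = 4.

4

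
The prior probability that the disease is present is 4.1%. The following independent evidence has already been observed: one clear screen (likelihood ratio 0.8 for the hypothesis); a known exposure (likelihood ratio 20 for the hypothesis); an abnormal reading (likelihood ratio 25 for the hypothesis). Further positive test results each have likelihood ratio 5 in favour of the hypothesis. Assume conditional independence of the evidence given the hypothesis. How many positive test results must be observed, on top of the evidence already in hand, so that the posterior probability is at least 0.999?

Prior odds = 0.041/0.959 = 41/959.
Combined Bayes factor of the evidence already in hand = 0.8 × 20 × 25 = 400.
Odds after that evidence = (41/959) × 400 = 16400/959.
Target odds = 0.999/0.001 = 999.
Need 5ⁿ ≥ 999 ÷ (16400/959) = 958041/16400.
5² = 25 falls short of 958041/16400 but 5³ = 125 reaches it, so n = 3.

3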